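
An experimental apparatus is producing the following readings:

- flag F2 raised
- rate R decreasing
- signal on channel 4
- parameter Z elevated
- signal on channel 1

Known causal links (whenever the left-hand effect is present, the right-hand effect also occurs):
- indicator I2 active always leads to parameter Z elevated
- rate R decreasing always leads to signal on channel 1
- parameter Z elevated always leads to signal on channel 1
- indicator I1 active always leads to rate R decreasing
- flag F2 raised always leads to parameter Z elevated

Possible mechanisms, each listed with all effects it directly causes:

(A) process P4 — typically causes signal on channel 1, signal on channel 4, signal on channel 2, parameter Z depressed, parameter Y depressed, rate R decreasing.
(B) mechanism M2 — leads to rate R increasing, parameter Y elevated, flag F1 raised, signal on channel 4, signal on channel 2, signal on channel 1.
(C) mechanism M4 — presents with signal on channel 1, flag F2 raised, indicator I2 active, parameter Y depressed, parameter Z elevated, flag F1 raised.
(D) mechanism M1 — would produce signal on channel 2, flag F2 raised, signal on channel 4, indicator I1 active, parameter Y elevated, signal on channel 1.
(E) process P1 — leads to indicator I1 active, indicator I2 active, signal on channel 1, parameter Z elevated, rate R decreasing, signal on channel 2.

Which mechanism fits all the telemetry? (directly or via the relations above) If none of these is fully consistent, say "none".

Testing each hypothesis:
(A) process P4 — flag F2 raised ✗; rate R decreasing ✓; signal on channel 4 ✓; parameter Z elevated ✗; signal on channel 1 ✓
(B) mechanism M2 — flag F2 raised ✗; rate R decreasing ✗; signal on channel 4 ✓; parameter Z elevated ✗; signal on channel 1 ✓
(C) mechanism M4 — flag F2 raised ✓; rate R decreasing ✗; signal on channel 4 ✗; parameter Z elevated ✓; signal on channel 1 ✓
(D) mechanism M1 — flag F2 raised ✓; rate R decreasing ✓ (by indicator I1 active → rate R decreasing); signal on channel 4 ✓; parameter Z elevated ✓ (by flag F2 raised → parameter Z elevated); signal on channel 1 ✓
(E) process P1 — flag F2 raised ✗; rate R decreasing ✓; signal on channel 4 ✗; parameter Z elevated ✓; signal on channel 1 ✓
Only (D) is consistent with every observation.

D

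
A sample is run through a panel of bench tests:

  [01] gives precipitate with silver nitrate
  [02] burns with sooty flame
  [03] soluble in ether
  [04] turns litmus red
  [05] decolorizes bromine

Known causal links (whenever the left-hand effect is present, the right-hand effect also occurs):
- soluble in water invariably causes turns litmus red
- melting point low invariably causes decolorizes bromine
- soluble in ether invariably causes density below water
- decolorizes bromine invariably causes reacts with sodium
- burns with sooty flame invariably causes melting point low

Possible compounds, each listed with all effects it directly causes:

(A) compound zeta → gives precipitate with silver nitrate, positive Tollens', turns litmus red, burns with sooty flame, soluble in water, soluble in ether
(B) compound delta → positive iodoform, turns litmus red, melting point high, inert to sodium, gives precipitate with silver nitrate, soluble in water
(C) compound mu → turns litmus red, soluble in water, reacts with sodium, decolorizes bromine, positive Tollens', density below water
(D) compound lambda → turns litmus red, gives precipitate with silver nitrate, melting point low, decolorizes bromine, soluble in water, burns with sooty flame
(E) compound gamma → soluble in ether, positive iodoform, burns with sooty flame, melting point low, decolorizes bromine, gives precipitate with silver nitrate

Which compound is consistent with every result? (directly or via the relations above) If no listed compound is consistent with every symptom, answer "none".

A

For each candidate, compare predicted effects to what was observed:
(A) compound zeta — accounts for every observation (decolorizes bromine by burns with sooty flame → melting point low → decolorizes bromine)
(B) compound delta — gives precipitate with silver nitrate +; burns with sooty flame -; soluble in ether -; turns litmus red +; decolorizes bromine -
(C) compound mu — gives precipitate with silver nitrate -; burns with sooty flame -; soluble in ether -; turns litmus red +; decolorizes bromine +
(D) compound lambda — does not account for soluble in ether
(E) compound gamma — gives precipitate with silver nitrate +; burns with sooty flame +; soluble in ether +; turns litmus red -; decolorizes bromine +
Only (A) is consistent with every observation.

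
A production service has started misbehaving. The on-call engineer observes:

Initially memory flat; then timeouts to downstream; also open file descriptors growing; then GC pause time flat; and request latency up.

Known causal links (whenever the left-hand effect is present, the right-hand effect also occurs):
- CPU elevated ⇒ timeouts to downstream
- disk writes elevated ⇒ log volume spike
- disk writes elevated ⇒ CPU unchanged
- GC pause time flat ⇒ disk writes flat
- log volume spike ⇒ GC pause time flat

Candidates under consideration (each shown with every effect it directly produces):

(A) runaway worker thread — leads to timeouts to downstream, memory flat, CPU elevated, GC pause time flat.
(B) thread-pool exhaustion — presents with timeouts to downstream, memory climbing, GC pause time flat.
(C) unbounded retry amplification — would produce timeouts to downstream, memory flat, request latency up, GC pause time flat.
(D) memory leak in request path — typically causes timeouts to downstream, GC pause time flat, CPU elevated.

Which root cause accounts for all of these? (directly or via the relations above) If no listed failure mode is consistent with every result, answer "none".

none

Checking each candidate against the observations:
(A) runaway worker thread — memory flat +; timeouts to downstream +; open file descriptors growing -; GC pause time flat +; request latency up -
(B) thread-pool exhaustion — memory flat -; timeouts to downstream +; open file descriptors growing -; GC pause time flat +; request latency up -
(C) unbounded retry amplification — does not account for open file descriptors growing
(D) memory leak in request path — memory flat -; timeouts to downstream +; open file descriptors growing -; GC pause time flat +; request latency up -
Every candidate fails on at least one observation.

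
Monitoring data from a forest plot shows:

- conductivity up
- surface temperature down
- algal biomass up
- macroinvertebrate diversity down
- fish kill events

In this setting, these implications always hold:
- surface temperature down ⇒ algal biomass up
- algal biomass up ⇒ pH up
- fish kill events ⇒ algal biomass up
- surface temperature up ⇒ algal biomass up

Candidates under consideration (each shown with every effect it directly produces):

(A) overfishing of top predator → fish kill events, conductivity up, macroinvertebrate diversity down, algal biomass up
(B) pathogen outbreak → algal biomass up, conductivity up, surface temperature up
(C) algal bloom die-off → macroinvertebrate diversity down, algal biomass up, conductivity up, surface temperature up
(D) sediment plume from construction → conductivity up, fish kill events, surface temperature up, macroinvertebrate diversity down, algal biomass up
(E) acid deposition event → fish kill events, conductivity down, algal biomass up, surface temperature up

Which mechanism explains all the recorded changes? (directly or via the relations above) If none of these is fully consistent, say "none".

Per-candidate check:
(A) overfishing of top predator — does not account for surface temperature down
(B) pathogen outbreak — fails on surface temperature down, macroinvertebrate diversity down, fish kill events (predicts surface temperature up, not surface temperature down)
(C) algal bloom die-off — fails on surface temperature down, fish kill events (predicts surface temperature up, not surface temperature down)
(D) sediment plume from construction — fails on surface temperature down (predicts surface temperature up, not surface temperature down)
(E) acid deposition event — conductivity up NO; surface temperature down NO; algal biomass up yes; macroinvertebrate diversity down NO; fish kill events yes
Every candidate fails on at least one observation.

none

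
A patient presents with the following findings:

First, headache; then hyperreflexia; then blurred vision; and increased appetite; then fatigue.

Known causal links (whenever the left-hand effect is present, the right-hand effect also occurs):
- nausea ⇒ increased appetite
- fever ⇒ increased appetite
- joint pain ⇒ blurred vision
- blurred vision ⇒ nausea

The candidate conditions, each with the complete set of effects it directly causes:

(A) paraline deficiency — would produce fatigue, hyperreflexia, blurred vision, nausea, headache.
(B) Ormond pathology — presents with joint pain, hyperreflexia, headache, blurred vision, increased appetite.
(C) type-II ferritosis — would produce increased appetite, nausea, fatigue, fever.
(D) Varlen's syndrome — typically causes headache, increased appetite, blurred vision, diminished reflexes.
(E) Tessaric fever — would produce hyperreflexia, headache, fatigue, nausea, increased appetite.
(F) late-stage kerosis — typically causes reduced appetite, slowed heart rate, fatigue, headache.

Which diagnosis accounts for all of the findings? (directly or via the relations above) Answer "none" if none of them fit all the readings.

For each candidate, compare predicted effects to what was observed:
(A) paraline deficiency — headache yes; hyperreflexia yes; blurred vision yes; increased appetite yes (via nausea → increased appetite); fatigue yes
(B) Ormond pathology — headache yes; hyperreflexia yes; blurred vision yes; increased appetite yes; fatigue NO
(C) type-II ferritosis — headache NO; hyperreflexia NO; blurred vision NO; increased appetite yes; fatigue yes
(D) Varlen's syndrome — headache yes; hyperreflexia NO; blurred vision yes; increased appetite yes; fatigue NO
(E) Tessaric fever — does not account for blurred vision
(F) late-stage kerosis — headache yes; hyperreflexia NO; blurred vision NO; increased appetite NO; fatigue yes
Only (A) is consistent with every observation.

A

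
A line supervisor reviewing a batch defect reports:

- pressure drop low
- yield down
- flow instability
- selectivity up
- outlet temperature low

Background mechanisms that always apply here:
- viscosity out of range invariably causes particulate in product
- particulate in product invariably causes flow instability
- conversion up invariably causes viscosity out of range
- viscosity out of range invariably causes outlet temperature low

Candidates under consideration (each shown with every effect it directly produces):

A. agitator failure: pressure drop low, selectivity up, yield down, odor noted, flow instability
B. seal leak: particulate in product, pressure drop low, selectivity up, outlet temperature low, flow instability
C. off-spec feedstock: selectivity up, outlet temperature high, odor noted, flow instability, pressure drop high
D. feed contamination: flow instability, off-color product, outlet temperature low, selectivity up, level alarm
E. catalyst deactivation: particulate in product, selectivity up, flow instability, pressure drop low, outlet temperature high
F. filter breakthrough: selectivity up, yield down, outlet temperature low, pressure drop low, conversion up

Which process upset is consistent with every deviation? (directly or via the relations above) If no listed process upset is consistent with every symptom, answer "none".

For each candidate, compare predicted effects to what was observed:
(A) agitator failure — does not account for outlet temperature low
(B) seal leak — does not account for yield down
(C) off-spec feedstock — pressure drop low miss; yield down miss; flow instability match; selectivity up match; outlet temperature low miss
(D) feed contamination — pressure drop low miss; yield down miss; flow instability match; selectivity up match; outlet temperature low match
(E) catalyst deactivation — fails on yield down, outlet temperature low (predicts outlet temperature high, not outlet temperature low)
(F) filter breakthrough — pressure drop low match; yield down match; flow instability match (through conversion up → viscosity out of range → particulate in product → flow instability); selectivity up match; outlet temperature low match
(F) alone accounts for all the evidence.

F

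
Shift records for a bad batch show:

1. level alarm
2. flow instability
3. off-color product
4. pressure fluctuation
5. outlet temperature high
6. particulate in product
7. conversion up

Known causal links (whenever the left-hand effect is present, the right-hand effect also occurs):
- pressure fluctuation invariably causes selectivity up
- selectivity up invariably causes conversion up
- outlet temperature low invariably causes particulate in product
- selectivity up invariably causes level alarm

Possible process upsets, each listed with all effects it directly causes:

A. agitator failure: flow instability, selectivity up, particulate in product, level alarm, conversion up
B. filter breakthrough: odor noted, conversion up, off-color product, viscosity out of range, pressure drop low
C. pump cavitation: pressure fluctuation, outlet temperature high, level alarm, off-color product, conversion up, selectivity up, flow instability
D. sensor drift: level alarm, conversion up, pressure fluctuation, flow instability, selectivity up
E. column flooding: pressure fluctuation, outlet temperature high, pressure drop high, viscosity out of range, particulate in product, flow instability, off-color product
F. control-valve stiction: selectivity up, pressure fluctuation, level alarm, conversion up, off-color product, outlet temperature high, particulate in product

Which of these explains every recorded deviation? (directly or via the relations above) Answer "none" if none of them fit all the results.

For each candidate, compare predicted effects to what was observed:
(A) agitator failure — level alarm +; flow instability +; off-color product -; pressure fluctuation -; outlet temperature high -; particulate in product +; conversion up +
(B) filter breakthrough — does not account for level alarm, flow instability, pressure fluctuation, outlet temperature high, particulate in product
(C) pump cavitation — level alarm +; flow instability +; off-color product +; pressure fluctuation +; outlet temperature high +; particulate in product -; conversion up +
(D) sensor drift — level alarm +; flow instability +; off-color product -; pressure fluctuation +; outlet temperature high -; particulate in product -; conversion up +
(E) column flooding — level alarm + (through pressure fluctuation → selectivity up → level alarm); flow instability +; off-color product +; pressure fluctuation +; outlet temperature high +; particulate in product +; conversion up + (through pressure fluctuation → selectivity up → conversion up)
(F) control-valve stiction — level alarm +; flow instability -; off-color product +; pressure fluctuation +; outlet temperature high +; particulate in product +; conversion up +
(E) alone accounts for all the evidence.

E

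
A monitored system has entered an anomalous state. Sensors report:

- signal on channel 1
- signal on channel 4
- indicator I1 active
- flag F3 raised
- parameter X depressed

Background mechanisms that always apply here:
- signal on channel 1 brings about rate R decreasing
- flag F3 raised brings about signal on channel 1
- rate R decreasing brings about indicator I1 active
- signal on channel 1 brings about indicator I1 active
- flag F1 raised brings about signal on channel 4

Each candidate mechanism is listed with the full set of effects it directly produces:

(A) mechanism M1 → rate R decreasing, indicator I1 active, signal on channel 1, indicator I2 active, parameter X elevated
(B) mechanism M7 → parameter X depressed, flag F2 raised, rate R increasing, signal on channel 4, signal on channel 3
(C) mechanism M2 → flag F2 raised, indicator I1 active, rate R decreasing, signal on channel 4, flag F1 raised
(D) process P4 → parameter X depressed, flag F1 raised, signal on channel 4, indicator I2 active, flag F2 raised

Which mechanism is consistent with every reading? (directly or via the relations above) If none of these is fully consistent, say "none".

For each candidate, compare predicted effects to what was observed:
(A) mechanism M1 — signal on channel 1 +; signal on channel 4 -; indicator I1 active +; flag F3 raised -; parameter X depressed -
(B) mechanism M7 — signal on channel 1 -; signal on channel 4 +; indicator I1 active -; flag F3 raised -; parameter X depressed +
(C) mechanism M2 — does not account for signal on channel 1, flag F3 raised, parameter X depressed
(D) process P4 — does not account for signal on channel 1, indicator I1 active, flag F3 raised
No candidate is consistent with all observations.

none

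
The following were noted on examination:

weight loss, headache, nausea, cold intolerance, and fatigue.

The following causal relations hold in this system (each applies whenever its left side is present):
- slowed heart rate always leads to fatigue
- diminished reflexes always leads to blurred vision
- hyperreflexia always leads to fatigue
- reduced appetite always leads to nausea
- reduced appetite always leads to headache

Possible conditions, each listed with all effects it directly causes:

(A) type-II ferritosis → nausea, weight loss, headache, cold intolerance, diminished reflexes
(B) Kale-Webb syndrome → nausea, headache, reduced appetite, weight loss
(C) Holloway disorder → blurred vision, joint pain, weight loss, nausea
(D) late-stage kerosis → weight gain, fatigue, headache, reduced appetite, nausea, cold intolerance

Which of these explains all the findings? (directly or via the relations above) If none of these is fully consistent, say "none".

none

Checking each candidate against the observations:
(A) type-II ferritosis — does not account for fatigue
(B) Kale-Webb syndrome — does not account for cold intolerance, fatigue
(C) Holloway disorder — does not account for headache, cold intolerance, fatigue
(D) late-stage kerosis — weight loss miss; headache match; nausea match; cold intolerance match; fatigue match
None of the listed candidates fits everything.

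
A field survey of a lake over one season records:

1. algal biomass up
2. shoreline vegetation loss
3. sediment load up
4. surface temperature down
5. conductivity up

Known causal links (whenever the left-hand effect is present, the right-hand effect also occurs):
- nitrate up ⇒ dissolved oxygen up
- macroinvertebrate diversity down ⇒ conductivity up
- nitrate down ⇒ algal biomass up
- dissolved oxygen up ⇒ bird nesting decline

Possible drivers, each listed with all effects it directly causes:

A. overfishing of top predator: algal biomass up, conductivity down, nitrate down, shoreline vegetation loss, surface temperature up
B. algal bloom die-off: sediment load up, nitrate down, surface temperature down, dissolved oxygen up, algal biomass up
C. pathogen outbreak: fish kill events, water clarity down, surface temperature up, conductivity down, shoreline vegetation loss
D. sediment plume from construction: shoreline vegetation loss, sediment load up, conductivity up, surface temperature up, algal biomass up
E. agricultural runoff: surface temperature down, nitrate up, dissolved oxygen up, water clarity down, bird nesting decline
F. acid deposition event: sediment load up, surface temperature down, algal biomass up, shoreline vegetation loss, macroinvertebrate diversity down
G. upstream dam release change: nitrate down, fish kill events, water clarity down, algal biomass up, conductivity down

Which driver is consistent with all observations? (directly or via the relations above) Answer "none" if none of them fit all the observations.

Testing each hypothesis:
(A) overfishing of top predator — fails on sediment load up, surface temperature down, conductivity up (predicts surface temperature up, not surface temperature down; predicts conductivity down, not conductivity up)
(B) algal bloom die-off — does not account for shoreline vegetation loss, conductivity up
(C) pathogen outbreak — algal biomass up NO; shoreline vegetation loss yes; sediment load up NO; surface temperature down NO; conductivity up NO
(D) sediment plume from construction — fails on surface temperature down (predicts surface temperature up, not surface temperature down)
(E) agricultural runoff — algal biomass up NO; shoreline vegetation loss NO; sediment load up NO; surface temperature down yes; conductivity up NO
(F) acid deposition event — accounts for every observation (conductivity up via macroinvertebrate diversity down → conductivity up)
(G) upstream dam release change — algal biomass up yes; shoreline vegetation loss NO; sediment load up NO; surface temperature down NO; conductivity up NO
Only (F) is consistent with every observation.

F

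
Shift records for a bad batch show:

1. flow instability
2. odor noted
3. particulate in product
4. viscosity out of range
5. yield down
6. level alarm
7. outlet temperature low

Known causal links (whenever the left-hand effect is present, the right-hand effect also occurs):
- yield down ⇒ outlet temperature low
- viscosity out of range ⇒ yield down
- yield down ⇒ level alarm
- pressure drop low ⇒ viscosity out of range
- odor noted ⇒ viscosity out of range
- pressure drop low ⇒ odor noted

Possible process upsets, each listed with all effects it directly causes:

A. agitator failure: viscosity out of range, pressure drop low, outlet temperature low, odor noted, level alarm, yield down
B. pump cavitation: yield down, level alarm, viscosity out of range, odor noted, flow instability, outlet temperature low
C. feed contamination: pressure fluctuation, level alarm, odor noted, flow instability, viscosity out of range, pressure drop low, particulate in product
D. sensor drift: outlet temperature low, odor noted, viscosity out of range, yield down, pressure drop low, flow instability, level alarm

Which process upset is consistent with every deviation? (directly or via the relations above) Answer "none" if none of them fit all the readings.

Checking each candidate against the observations:
(A) agitator failure — flow instability -; odor noted +; particulate in product -; viscosity out of range +; yield down +; level alarm +; outlet temperature low +
(B) pump cavitation — does not account for particulate in product
(C) feed contamination — flow instability +; odor noted +; particulate in product +; viscosity out of range +; yield down + (through viscosity out of range → yield down); level alarm +; outlet temperature low + (through viscosity out of range → yield down → outlet temperature low)
(D) sensor drift — flow instability +; odor noted +; particulate in product -; viscosity out of range +; yield down +; level alarm +; outlet temperature low +
(C) is the only candidate with no mismatches.

C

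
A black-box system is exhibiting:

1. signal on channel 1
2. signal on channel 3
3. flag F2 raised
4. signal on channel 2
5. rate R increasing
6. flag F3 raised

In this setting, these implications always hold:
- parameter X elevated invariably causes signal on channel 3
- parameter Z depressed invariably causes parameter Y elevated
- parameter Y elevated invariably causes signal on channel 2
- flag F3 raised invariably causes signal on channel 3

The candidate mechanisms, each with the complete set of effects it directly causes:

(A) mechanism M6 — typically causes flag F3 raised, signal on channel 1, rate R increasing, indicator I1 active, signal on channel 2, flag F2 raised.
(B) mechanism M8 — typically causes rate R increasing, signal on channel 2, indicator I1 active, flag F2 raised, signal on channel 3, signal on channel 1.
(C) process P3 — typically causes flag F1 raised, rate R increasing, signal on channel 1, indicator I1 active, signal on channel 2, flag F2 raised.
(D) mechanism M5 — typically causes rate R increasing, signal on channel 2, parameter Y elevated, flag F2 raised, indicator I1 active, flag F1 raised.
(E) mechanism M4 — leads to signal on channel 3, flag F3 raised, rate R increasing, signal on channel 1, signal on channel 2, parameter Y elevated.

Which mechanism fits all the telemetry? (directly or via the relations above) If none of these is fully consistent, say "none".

A

Per-candidate check:
(A) mechanism M6 — signal on channel 1 yes; signal on channel 3 yes (through flag F3 raised → signal on channel 3); flag F2 raised yes; signal on channel 2 yes; rate R increasing yes; flag F3 raised yes
(B) mechanism M8 — does not account for flag F3 raised
(C) process P3 — does not account for signal on channel 3, flag F3 raised
(D) mechanism M5 — signal on channel 1 NO; signal on channel 3 NO; flag F2 raised yes; signal on channel 2 yes; rate R increasing yes; flag F3 raised NO
(E) mechanism M4 — signal on channel 1 yes; signal on channel 3 yes; flag F2 raised NO; signal on channel 2 yes; rate R increasing yes; flag F3 raised yes
Only (A) is consistent with every observation.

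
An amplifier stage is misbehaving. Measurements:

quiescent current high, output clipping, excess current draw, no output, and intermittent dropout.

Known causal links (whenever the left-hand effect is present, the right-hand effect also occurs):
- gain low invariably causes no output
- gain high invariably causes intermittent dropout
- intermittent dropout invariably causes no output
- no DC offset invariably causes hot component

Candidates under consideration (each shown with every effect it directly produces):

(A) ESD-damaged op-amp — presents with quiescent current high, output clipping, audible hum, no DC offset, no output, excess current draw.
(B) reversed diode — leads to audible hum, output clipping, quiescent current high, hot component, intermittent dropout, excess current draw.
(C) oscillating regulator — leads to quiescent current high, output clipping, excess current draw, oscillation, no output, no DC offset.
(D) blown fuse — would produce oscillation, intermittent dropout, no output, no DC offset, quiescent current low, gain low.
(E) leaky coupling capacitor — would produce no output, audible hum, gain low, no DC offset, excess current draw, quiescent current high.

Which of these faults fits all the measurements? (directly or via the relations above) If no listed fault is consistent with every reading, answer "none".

B

Checking each candidate against the observations:
(A) ESD-damaged op-amp — quiescent current high +; output clipping +; excess current draw +; no output +; intermittent dropout -
(B) reversed diode — quiescent current high +; output clipping +; excess current draw +; no output + (through intermittent dropout → no output); intermittent dropout +
(C) oscillating regulator — quiescent current high +; output clipping +; excess current draw +; no output +; intermittent dropout -
(D) blown fuse — fails on quiescent current high, output clipping, excess current draw (predicts quiescent current low, not quiescent current high)
(E) leaky coupling capacitor — quiescent current high +; output clipping -; excess current draw +; no output +; intermittent dropout -
(B) is the only candidate with no mismatches.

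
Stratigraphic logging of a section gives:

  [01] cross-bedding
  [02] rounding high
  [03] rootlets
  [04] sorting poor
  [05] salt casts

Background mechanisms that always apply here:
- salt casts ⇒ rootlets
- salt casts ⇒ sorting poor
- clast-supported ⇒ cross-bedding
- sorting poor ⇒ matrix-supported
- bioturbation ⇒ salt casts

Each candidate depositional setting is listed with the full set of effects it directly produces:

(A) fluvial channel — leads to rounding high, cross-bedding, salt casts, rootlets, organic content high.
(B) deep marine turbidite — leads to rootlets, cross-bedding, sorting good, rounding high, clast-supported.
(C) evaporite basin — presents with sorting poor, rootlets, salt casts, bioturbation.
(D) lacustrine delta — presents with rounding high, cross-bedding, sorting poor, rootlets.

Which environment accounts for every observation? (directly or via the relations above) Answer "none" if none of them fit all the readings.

A

For each candidate, compare predicted effects to what was observed:
(A) fluvial channel — cross-bedding yes; rounding high yes; rootlets yes; sorting poor yes (by salt casts → sorting poor); salt casts yes
(B) deep marine turbidite — cross-bedding yes; rounding high yes; rootlets yes; sorting poor NO; salt casts NO
(C) evaporite basin — does not account for cross-bedding, rounding high
(D) lacustrine delta — does not account for salt casts
Only (A) is consistent with every observation.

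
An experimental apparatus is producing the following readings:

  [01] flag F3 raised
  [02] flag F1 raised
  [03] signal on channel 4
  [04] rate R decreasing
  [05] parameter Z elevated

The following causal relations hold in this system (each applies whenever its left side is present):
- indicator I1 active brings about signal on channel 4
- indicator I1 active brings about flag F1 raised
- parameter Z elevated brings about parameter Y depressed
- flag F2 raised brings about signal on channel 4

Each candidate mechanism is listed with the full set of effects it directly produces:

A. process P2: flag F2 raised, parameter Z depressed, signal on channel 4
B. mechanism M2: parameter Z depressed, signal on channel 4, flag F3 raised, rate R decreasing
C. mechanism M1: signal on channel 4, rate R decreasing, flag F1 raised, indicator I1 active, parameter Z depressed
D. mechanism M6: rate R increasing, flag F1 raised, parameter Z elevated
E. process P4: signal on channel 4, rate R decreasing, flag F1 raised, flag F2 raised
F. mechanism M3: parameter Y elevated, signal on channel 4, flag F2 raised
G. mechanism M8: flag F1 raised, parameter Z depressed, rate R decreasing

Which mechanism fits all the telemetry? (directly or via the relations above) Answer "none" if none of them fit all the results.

Per-candidate check:
(A) process P2 — fails on flag F3 raised, flag F1 raised, rate R decreasing, parameter Z elevated (predicts parameter Z depressed, not parameter Z elevated)
(B) mechanism M2 — fails on flag F1 raised, parameter Z elevated (predicts parameter Z depressed, not parameter Z elevated)
(C) mechanism M1 — fails on flag F3 raised, parameter Z elevated (predicts parameter Z depressed, not parameter Z elevated)
(D) mechanism M6 — flag F3 raised miss; flag F1 raised match; signal on channel 4 miss; rate R decreasing miss; parameter Z elevated match
(E) process P4 — flag F3 raised miss; flag F1 raised match; signal on channel 4 match; rate R decreasing match; parameter Z elevated miss
(F) mechanism M3 — does not account for flag F3 raised, flag F1 raised, rate R decreasing, parameter Z elevated
(G) mechanism M8 — flag F3 raised miss; flag F1 raised match; signal on channel 4 miss; rate R decreasing match; parameter Z elevated miss
None of the listed candidates fits everything.

none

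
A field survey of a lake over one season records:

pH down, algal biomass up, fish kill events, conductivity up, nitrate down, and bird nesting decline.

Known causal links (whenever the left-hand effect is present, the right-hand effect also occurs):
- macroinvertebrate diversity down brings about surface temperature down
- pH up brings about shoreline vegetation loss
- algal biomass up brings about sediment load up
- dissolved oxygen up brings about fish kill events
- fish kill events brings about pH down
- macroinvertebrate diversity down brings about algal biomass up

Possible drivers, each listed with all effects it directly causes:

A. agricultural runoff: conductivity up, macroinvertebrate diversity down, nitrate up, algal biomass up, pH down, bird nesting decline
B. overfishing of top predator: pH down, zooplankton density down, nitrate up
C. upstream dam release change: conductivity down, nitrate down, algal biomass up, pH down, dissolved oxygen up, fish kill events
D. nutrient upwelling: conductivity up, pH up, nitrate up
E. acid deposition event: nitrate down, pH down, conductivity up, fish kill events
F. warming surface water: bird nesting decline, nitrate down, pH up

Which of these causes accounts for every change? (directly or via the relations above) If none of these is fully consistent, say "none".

For each candidate, compare predicted effects to what was observed:
(A) agricultural runoff — pH down match; algal biomass up match; fish kill events miss; conductivity up match; nitrate down miss; bird nesting decline match
(B) overfishing of top predator — fails on algal biomass up, fish kill events, conductivity up, nitrate down, bird nesting decline (predicts nitrate up, not nitrate down)
(C) upstream dam release change — fails on conductivity up, bird nesting decline (predicts conductivity down, not conductivity up)
(D) nutrient upwelling — fails on pH down, algal biomass up, fish kill events, nitrate down, bird nesting decline (predicts pH up, not pH down; predicts nitrate up, not nitrate down)
(E) acid deposition event — pH down match; algal biomass up miss; fish kill events match; conductivity up match; nitrate down match; bird nesting decline miss
(F) warming surface water — pH down miss; algal biomass up miss; fish kill events miss; conductivity up miss; nitrate down match; bird nesting decline match
No candidate is consistent with all observations.

none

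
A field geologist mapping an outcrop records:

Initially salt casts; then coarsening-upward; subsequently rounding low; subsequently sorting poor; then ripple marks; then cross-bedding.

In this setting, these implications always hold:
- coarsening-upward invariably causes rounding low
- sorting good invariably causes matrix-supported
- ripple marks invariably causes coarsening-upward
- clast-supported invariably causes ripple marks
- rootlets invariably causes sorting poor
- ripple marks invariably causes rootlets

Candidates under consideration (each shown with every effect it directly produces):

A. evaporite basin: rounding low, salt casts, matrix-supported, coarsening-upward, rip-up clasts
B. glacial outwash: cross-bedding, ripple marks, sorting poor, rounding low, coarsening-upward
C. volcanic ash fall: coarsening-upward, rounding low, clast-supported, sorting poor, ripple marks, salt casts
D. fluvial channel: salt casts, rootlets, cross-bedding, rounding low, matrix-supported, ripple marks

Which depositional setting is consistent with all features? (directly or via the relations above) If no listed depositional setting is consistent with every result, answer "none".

D

Checking each candidate against the observations:
(A) evaporite basin — does not account for sorting poor, ripple marks, cross-bedding
(B) glacial outwash — salt casts miss; coarsening-upward match; rounding low match; sorting poor match; ripple marks match; cross-bedding match
(C) volcanic ash fall — does not account for cross-bedding
(D) fluvial channel — salt casts match; coarsening-upward match (by ripple marks → coarsening-upward); rounding low match; sorting poor match (by rootlets → sorting poor); ripple marks match; cross-bedding match
(D) is the only candidate with no mismatches.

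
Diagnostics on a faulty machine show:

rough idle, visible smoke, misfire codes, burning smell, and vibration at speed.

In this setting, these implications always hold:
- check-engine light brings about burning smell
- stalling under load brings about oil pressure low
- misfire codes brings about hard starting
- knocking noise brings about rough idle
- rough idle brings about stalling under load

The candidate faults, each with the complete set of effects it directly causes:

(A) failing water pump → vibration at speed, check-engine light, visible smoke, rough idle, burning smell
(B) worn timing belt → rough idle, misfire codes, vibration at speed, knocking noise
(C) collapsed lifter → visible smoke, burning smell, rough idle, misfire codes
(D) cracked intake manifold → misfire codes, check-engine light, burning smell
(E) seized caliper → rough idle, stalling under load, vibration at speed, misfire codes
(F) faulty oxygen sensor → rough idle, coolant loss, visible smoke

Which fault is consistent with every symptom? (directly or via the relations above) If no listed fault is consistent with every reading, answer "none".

none

Testing each hypothesis:
(A) failing water pump — rough idle ✓; visible smoke ✓; misfire codes ✗; burning smell ✓; vibration at speed ✓
(B) worn timing belt — does not account for visible smoke, burning smell
(C) collapsed lifter — does not account for vibration at speed
(D) cracked intake manifold — rough idle ✗; visible smoke ✗; misfire codes ✓; burning smell ✓; vibration at speed ✗
(E) seized caliper — does not account for visible smoke, burning smell
(F) faulty oxygen sensor — does not account for misfire codes, burning smell, vibration at speed
No candidate is consistent with all observations.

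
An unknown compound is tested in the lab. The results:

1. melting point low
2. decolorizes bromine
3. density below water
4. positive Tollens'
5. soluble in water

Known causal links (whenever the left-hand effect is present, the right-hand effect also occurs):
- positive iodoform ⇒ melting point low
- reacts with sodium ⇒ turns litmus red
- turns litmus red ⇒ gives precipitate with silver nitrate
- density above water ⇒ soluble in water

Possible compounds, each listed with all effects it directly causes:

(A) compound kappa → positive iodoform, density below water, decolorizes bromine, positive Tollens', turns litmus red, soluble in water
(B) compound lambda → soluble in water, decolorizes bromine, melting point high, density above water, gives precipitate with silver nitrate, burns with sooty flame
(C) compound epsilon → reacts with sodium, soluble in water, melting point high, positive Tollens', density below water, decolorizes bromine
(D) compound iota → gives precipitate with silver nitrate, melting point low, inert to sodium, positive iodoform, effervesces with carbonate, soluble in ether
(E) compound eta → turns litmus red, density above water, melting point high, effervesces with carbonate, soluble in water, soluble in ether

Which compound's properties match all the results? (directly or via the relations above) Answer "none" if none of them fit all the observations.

A

Testing each hypothesis:
(A) compound kappa — melting point low ✓ (through positive iodoform → melting point low); decolorizes bromine ✓; density below water ✓; positive Tollens' ✓; soluble in water ✓
(B) compound lambda — fails on melting point low, density below water, positive Tollens' (predicts melting point high, not melting point low; predicts density above water, not density below water)
(C) compound epsilon — melting point low ✗; decolorizes bromine ✓; density below water ✓; positive Tollens' ✓; soluble in water ✓
(D) compound iota — melting point low ✓; decolorizes bromine ✗; density below water ✗; positive Tollens' ✗; soluble in water ✗
(E) compound eta — melting point low ✗; decolorizes bromine ✗; density below water ✗; positive Tollens' ✗; soluble in water ✓
(A) alone accounts for all the evidence.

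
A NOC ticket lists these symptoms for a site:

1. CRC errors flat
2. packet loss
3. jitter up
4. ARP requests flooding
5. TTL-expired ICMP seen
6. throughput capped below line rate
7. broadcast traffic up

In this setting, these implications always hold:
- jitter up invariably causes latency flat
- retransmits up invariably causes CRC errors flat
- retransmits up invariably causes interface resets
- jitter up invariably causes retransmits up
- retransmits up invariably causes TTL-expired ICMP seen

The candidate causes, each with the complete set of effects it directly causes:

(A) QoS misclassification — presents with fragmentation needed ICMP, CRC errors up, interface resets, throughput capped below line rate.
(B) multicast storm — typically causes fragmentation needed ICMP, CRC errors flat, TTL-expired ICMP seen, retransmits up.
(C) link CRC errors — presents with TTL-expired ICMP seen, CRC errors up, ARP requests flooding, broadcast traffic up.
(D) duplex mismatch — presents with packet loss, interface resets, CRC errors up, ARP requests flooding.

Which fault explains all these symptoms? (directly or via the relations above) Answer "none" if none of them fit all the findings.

Per-candidate check:
(A) QoS misclassification — CRC errors flat miss; packet loss miss; jitter up miss; ARP requests flooding miss; TTL-expired ICMP seen miss; throughput capped below line rate match; broadcast traffic up miss
(B) multicast storm — CRC errors flat match; packet loss miss; jitter up miss; ARP requests flooding miss; TTL-expired ICMP seen match; throughput capped below line rate miss; broadcast traffic up miss
(C) link CRC errors — CRC errors flat miss; packet loss miss; jitter up miss; ARP requests flooding match; TTL-expired ICMP seen match; throughput capped below line rate miss; broadcast traffic up match
(D) duplex mismatch — fails on CRC errors flat, jitter up, TTL-expired ICMP seen, throughput capped below line rate, broadcast traffic up (predicts CRC errors up, not CRC errors flat)
None of the listed candidates fits everything.

none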